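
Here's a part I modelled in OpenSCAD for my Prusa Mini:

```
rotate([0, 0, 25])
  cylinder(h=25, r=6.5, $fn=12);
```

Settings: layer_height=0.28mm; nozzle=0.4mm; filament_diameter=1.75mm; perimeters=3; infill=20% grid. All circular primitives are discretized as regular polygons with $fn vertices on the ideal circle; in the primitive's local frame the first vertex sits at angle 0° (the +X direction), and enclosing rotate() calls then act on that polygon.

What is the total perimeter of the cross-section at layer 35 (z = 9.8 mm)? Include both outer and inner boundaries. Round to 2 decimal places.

40.38 mm

At z = 9.8 mm: the r=6.5 cylinder gives a regular 12-gon of circumradius 6.5 (constant along its height) (perimeter = 2·12·6.500·sin(180°/12) = 40.38 mm); (whole slice rotated 25° about Z — lengths, areas and connectivity unchanged). Overall, the cross-section is a single solid region. Total boundary length (outer) = 40.38 mm.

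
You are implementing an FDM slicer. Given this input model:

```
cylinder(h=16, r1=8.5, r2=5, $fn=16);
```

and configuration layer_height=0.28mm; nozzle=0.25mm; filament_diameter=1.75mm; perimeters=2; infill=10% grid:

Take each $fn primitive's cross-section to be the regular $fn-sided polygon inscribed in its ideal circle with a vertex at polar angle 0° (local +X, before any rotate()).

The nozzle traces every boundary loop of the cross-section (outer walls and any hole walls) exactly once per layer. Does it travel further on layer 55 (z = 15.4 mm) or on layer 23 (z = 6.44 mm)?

layer 23 (z = 6.44 mm)

Layer 55 (z = 15.4): the cone contributes a regular 16-gon of circumradius 5.131 (interpolated between r1=8.5 and r2=5 at t=0.963) (perimeter = 2·16·5.131·sin(180°/16) = 32.03 mm). So its perimeter = 32.03 mm. Layer 23 (z = 6.44): the cone contributes a regular 16-gon of circumradius 7.091 (interpolated between r1=8.5 and r2=5 at t=0.403) (perimeter = 2·16·7.091·sin(180°/16) = 44.27 mm). So its perimeter = 44.27 mm. Layer 23 is larger (44.27 vs 32.03 mm).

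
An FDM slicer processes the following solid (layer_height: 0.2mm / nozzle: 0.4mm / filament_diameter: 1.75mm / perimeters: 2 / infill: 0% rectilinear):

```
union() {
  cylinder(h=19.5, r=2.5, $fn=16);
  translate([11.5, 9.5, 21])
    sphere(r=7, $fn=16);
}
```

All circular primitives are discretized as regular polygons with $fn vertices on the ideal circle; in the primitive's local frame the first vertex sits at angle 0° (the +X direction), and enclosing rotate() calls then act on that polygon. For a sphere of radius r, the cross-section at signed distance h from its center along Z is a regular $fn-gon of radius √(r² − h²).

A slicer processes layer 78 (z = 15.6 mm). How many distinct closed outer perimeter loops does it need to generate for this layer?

At z = 15.6 mm: the r=2.5 cylinder gives a regular 16-gon of circumradius 2.5 (constant along its height); the r=7 sphere at (11.5, 9.5) contributes a regular 16-gon of circumradius √(7²−5.4²) = 4.454; Taking the union: the 2 present regions are separate (no shared area or edge), so areas and boundary lengths simply add and each stays a separate island — 2 connected regions. The result has 2 disconnected regions.

2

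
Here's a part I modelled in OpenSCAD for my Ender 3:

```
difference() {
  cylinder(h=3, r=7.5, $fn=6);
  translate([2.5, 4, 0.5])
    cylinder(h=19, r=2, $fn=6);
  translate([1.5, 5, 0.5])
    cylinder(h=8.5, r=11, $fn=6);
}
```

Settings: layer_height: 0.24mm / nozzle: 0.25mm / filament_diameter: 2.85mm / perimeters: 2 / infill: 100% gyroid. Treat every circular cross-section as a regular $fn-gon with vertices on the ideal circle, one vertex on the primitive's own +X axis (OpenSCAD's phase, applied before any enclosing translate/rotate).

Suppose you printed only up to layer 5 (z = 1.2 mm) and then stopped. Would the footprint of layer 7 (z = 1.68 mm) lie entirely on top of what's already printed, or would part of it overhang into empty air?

Compare the two slices. At z = 1.2: the cylinder: section is a regular 6-gon, circumradius r=7.5 (area = (6/2)·7.500²·sin(360°/6) = 146.14 mm²); the r=2 cylinder at (2.5, 4) gives a regular 6-gon of circumradius 2 (constant along its height) (area = (6/2)·2.000²·sin(360°/6) = 10.39 mm²); the r=11 cylinder at (1.5, 5) gives a regular 6-gon of circumradius 11 (constant along its height) (area = (6/2)·11.000²·sin(360°/6) = 314.37 mm²); Taking the first minus the rest: starting from the r=7.5 cylinder (146.14 mm²), the r=2 cylinder at (2.5, 4) lies wholly inside it (removes its full 10.39 mm² and its 12.00 mm outline becomes a hole wall); the r=11 cylinder at (1.5, 5) partially overlaps it — only the 114.39 mm² overlap (of its 314.37 mm²) is removed, clipping the outline — area = 21.36 mm². At z = 1.68: the r=7.5 cylinder gives a regular 6-gon of circumradius 7.5 (constant along its height) (area = (6/2)·7.500²·sin(360°/6) = 146.14 mm²); the r=2 cylinder at (2.5, 4) contributes a regular 6-gon of circumradius 2 (area = (6/2)·2.000²·sin(360°/6) = 10.39 mm²); the r=11 cylinder at (1.5, 5) contributes a regular 6-gon of circumradius 11 (area = (6/2)·11.000²·sin(360°/6) = 314.37 mm²); After the difference (first − rest): starting from the r=7.5 cylinder (146.14 mm²), the r=2 cylinder at (2.5, 4) lies wholly inside it (removes its full 10.39 mm² and its 12.00 mm outline becomes a hole wall); the r=11 cylinder at (1.5, 5) partially overlaps it — only the 114.39 mm² overlap (of its 314.37 mm²) is removed, clipping the outline — area = 21.36 mm². Checking containment: the cross-section at z = 1.68 is a subset of the cross-section at z = 1.2.

entirely on top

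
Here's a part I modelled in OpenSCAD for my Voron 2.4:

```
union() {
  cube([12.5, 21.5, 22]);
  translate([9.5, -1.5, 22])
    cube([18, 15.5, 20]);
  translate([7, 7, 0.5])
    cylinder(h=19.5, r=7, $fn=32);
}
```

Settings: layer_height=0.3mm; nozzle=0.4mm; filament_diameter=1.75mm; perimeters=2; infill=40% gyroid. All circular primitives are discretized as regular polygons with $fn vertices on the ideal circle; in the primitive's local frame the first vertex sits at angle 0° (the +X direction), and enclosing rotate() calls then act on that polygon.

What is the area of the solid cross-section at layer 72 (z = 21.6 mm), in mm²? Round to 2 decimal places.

At z = 21.6 mm: the cube is present — its section is the full 12.5×21.5 rectangle (area 268.75 mm²); the cube at (9.5, -1.5) is not intersected at this z (z outside [22, 42]); the cylinder at (7, 7) does not reach this height (z outside [0.5, 20]); Combining (union): only the 12.5×21.5 cube is present, so the union is just that shape — area = 268.75 mm². Overall, the cross-section is a single solid region. Net area = 268.75 mm².

268.75 mm²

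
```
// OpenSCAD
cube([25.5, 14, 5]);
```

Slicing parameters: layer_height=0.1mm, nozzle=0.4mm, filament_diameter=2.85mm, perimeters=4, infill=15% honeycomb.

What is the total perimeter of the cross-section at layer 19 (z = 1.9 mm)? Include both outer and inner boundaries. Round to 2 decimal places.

79.00 mm

At z = 1.9 mm: the 25.5×14 cube contributes its full rectangle (perimeter 79.00 mm). Overall, the cross-section is a single solid region. Total boundary length (outer) = 79.00 mm.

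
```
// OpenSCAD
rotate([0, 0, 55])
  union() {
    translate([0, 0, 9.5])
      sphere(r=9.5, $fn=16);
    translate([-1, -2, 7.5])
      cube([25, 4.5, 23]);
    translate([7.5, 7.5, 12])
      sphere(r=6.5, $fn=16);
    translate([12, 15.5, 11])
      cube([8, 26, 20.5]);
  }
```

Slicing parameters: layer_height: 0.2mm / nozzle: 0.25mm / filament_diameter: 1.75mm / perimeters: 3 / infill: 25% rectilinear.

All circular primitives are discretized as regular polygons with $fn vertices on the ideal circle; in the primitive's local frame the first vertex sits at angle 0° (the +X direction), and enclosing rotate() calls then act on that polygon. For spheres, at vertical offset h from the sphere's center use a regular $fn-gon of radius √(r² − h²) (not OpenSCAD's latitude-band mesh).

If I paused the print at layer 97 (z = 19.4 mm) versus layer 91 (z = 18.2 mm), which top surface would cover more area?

Layer 97 (z = 19.4): the sphere does not reach this height (|z−center|=9.900 > r=9.5); the 25×4.5 cube at (-1, -2) contributes its full rectangle (area 112.50 mm²); the sphere at (7.5, 7.5) is absent (|z−center|=7.400 > r=6.5); the 8×26 cube at (12, 15.5) contributes its full rectangle (area 208.00 mm²); Merging all regions: the 2 present regions are separate (no shared area or edge), so areas and boundary lengths simply add and each stays a separate island — area = 320.50 mm²; (whole slice rotated 55° about Z — lengths, areas and connectivity unchanged). So its area = 320.50 mm². Layer 91 (z = 18.2): the r=9.5 sphere contributes a regular 16-gon of circumradius √(9.5²−8.7²) = 3.816 (area = (16/2)·3.816²·sin(360°/16) = 44.57 mm²); the cube at (-1, -2) (footprint 25×4.5) is included at this height (area 112.50 mm²); the sphere at (7.5, 7.5): section is a regular 16-gon, circumradius = √(r²−h²) = √(6.5²−6.2²) = 1.952 (area = (16/2)·1.952²·sin(360°/16) = 11.66 mm²); the cube at (12, 15.5) is present — its section is the full 8×26 rectangle (area 208.00 mm²); Merging all regions: the regions partially overlap — summed areas 376.74 mm² minus the doubly-counted overlap 20.33 mm² gives 356.41 mm² — area = 356.41 mm²; (whole slice rotated 55° about Z — lengths, areas and connectivity unchanged). So its area = 356.41 mm². Layer 91 is larger (356.41 vs 320.50 mm²).

layer 91 (z = 18.2 mm)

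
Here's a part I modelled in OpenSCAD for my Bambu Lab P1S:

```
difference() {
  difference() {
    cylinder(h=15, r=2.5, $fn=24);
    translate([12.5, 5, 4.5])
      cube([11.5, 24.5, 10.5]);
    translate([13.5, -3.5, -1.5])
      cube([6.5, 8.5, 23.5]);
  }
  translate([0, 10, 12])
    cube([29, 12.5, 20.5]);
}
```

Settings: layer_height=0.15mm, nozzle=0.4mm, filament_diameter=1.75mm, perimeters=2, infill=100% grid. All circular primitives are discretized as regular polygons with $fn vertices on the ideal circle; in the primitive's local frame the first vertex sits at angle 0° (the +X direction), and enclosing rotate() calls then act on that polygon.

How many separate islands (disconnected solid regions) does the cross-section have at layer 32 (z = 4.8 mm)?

At z = 4.8 mm: the r=2.5 cylinder gives a regular 24-gon of circumradius 2.5 (constant along its height); the cube at (12.5, 5) is present — its section is the full 11.5×24.5 rectangle; the cube at (13.5, -3.5) (footprint 6.5×8.5) is included at this height; Taking the first minus the rest: starting from the r=2.5 cylinder, the 11.5×24.5 cube at (12.5, 5) misses the remaining region (no effect); the 6.5×8.5 cube at (13.5, -3.5) misses the remaining region (no effect) — 1 connected region; the cube at (0, 10) does not reach this height (z outside [12, 32.5]); Subtracting the remaining from the first: none of the subtracted shapes is present at this height, so that combined region is unchanged — 1 connected region. Overall, the cross-section is a single solid region. Island count = 1.

1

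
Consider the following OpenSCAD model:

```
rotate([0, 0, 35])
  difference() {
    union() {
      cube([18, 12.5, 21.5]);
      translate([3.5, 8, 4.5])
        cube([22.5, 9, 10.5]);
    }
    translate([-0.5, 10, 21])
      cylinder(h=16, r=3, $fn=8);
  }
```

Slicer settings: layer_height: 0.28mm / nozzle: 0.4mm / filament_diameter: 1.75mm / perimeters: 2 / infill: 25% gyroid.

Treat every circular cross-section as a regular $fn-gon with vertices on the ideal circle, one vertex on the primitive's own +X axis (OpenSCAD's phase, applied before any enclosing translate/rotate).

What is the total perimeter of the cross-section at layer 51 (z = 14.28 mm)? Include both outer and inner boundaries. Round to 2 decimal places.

86.00 mm

At z = 14.28 mm: the cube (footprint 18×12.5) is included at this height (perimeter 61.00 mm); the cube at (3.5, 8) is present — its section is the full 22.5×9 rectangle (perimeter 63.00 mm); Combining (union): the regions partially overlap (shared area 65.25 mm²), so the edge portions inside another operand are dropped and the merged outline is re-measured after clipping — boundary = 86.00 mm; the cylinder at (-0.5, 10) is absent (z outside [21, 37]); Subtracting the remaining from the first: none of the subtracted shapes is present at this height, so that combined region is unchanged — boundary = 86.00 mm; (whole slice rotated 35° about Z — lengths, areas and connectivity unchanged). Overall, the cross-section is a single solid region. Total boundary length (outer) = 86.00 mm.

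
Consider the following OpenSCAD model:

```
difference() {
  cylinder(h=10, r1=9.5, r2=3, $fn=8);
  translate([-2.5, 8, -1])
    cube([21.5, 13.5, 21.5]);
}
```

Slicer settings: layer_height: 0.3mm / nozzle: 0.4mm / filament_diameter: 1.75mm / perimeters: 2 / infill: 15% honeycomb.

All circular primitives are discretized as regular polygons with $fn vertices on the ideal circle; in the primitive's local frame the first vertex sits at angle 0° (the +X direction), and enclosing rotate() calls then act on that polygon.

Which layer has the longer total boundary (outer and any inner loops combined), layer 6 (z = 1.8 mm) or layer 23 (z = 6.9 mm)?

layer 6 (z = 1.8 mm)

Layer 6 (z = 1.8): the cone (r1=9.5→r2=3) has section circumradius 8.330 here — a regular 8-gon (perimeter = 2·8·8.330·sin(180°/8) = 51.00 mm); the cube at (-2.5, 8) (footprint 21.5×13.5) is included at this height (perimeter 70.00 mm); After the difference (first − rest): starting from the cone, the 21.5×13.5 cube at (-2.5, 8) partially overlaps it — only the 0.26 mm² overlap (of its 290.25 mm²) is removed, clipping the outline — boundary = 50.87 mm. So its perimeter = 50.87 mm. Layer 23 (z = 6.9): the cone (r1=9.5→r2=3) has section circumradius 5.015 here — a regular 8-gon (perimeter = 2·8·5.015·sin(180°/8) = 30.71 mm); the 21.5×13.5 cube at (-2.5, 8) contributes its full rectangle (perimeter 70.00 mm); Taking the first minus the rest: starting from the cone, the 21.5×13.5 cube at (-2.5, 8) misses the remaining region (no effect) — boundary = 30.71 mm. So its perimeter = 30.71 mm. Layer 6 is larger (50.87 vs 30.71 mm).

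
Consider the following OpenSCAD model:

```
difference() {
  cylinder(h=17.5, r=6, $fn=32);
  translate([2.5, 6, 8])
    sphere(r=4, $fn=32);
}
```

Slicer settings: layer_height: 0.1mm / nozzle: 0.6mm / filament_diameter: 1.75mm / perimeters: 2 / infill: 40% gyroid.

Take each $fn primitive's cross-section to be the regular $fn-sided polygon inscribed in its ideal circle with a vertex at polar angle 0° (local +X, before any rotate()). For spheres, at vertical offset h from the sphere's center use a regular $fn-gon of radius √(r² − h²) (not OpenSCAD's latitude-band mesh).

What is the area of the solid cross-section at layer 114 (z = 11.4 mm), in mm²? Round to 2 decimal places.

108.05 mm²

At z = 11.4 mm: the r=6 cylinder contributes a regular 32-gon of circumradius 6 (area = (32/2)·6.000²·sin(360°/32) = 112.37 mm²); the r=4 sphere at (2.5, 6) contributes a regular 32-gon of circumradius √(4²−3.4²) = 2.107 (area = (32/2)·2.107²·sin(360°/32) = 13.86 mm²); Subtracting the remaining from the first: starting from the r=6 cylinder (112.37 mm²), the r=4 sphere at (2.5, 6) partially overlaps it — only the 4.32 mm² overlap (of its 13.86 mm²) is removed, clipping the outline — area = 108.05 mm². Overall, the cross-section is a single solid region. Net area = 108.05 mm².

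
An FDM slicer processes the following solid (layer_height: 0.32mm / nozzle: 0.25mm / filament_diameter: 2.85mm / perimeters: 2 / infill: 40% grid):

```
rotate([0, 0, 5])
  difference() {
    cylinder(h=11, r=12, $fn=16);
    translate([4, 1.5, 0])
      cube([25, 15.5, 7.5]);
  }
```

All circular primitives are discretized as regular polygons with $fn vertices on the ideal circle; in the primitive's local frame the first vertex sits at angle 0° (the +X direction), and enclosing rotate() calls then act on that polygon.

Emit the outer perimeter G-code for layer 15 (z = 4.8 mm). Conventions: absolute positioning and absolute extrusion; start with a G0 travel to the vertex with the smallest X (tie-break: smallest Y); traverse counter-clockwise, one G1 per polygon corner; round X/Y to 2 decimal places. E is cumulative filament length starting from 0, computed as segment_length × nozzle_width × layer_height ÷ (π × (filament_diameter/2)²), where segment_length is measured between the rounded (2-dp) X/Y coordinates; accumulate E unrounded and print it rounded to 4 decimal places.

G0 X-11.95 Y-1.05 Z4.80
G1 X-10.64 Y-5.54 E0.0587
G1 X-7.71 Y-9.19 E0.1173
G1 X-3.61 Y-11.44 E0.1760
G1 X1.05 Y-11.95 E0.2348
G1 X5.54 Y-10.64 E0.2934
G1 X9.19 Y-7.71 E0.3521
G1 X11.44 Y-3.61 E0.4108
G1 X11.95 Y1.05 E0.4696
G1 X11.53 Y2.51 E0.4886
G1 X3.85 Y1.84 E0.5853
G1 X3.01 Y11.51 E0.7070
G1 X-1.05 Y11.95 E0.7582
G1 X-5.54 Y10.64 E0.8169
G1 X-9.19 Y7.71 E0.8756
G1 X-11.44 Y3.61 E0.9342
G1 X-11.95 Y-1.05 E0.9930

At z = 4.8 mm: the r=12 cylinder contributes a regular 16-gon of circumradius 12; the 25×15.5 cube at (4, 1.5) contributes its full rectangle; Subtracting the remaining from the first: starting from the r=12 cylinder, the 25×15.5 cube at (4, 1.5) partially overlaps it — only the 52.03 mm² overlap (of its 387.50 mm²) is removed, clipping the outline — 1 connected region; (rotated 5° about Z; rotation is an isometry so areas/perimeters/island counts are preserved). The outline is a single polygon with 16 vertices. Extrusion per mm of travel: 0.25 × 0.32 / (π × 1.425²) = 0.012540. Accumulating E over each segment gives final E = 0.9930.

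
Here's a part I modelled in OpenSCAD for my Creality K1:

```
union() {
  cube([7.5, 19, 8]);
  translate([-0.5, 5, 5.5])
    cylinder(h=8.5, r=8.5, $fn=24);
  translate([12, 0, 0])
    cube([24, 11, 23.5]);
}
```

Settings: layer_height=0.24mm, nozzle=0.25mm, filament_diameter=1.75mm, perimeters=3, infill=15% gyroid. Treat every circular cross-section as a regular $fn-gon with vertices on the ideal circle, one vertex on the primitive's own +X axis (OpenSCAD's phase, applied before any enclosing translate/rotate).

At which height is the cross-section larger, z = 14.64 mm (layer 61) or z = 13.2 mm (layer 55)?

Layer 61 (z = 14.64): the cube is absent (z outside [0, 8]); the cylinder at (-0.5, 5) does not reach this height (z outside [5.5, 14]); the 24×11 cube at (12, 0) contributes its full rectangle (area 264.00 mm²); Combining (union): only the 24×11 cube at (12, 0) is present, so the union is just that shape — area = 264.00 mm². So its area = 264.00 mm². Layer 55 (z = 13.2): the cube is not intersected at this z (z outside [0, 8]); the cylinder at (-0.5, 5): section is a regular 24-gon, circumradius r=8.5 (area = (24/2)·8.500²·sin(360°/24) = 224.40 mm²); the 24×11 cube at (12, 0) contributes its full rectangle (area 264.00 mm²); Merging all regions: the 2 present regions are separate (no shared area or edge), so areas and boundary lengths simply add and each stays a separate island — area = 488.40 mm². So its area = 488.40 mm². Layer 55 is larger (488.40 vs 264.00 mm²).

layer 55 (z = 13.2 mm)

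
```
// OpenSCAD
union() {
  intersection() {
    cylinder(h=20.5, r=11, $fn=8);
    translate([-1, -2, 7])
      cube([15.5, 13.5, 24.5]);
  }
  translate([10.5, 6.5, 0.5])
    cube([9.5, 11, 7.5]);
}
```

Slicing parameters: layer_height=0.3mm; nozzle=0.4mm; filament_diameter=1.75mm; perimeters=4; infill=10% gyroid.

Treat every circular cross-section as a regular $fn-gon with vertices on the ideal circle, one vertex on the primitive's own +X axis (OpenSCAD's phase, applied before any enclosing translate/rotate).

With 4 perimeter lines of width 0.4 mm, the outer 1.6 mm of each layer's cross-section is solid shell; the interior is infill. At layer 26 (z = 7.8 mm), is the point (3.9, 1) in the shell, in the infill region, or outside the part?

At z = 7.8 mm: the cylinder: section is a regular 8-gon, circumradius r=11; the 15.5×13.5 cube at (-1, -2) contributes its full rectangle; Keeping only the common overlap: the 15.5×13.5 cube at (-1, -2) partially overlaps the r=11 cylinder; clipping to the common part keeps 119.52 mm² — 1 connected region; the 9.5×11 cube at (10.5, 6.5) contributes its full rectangle; Combining (union): the 2 present regions are separate (no shared area or edge), so areas and boundary lengths simply add and each stays a separate island — 2 connected regions. Overall, the cross-section has 2 separate islands. The nearest boundary edge runs (10.17, -2.00)→(-1.00, -2.00); distance from the point to it = 3.00 mm. (Shell/infill is judged within the island containing the point — the largest one.) The point is inside the cross-section and 3.00 mm from the nearest boundary — more than the 1.6 mm shell width (4 × 0.4), so it's in the infill interior.

infill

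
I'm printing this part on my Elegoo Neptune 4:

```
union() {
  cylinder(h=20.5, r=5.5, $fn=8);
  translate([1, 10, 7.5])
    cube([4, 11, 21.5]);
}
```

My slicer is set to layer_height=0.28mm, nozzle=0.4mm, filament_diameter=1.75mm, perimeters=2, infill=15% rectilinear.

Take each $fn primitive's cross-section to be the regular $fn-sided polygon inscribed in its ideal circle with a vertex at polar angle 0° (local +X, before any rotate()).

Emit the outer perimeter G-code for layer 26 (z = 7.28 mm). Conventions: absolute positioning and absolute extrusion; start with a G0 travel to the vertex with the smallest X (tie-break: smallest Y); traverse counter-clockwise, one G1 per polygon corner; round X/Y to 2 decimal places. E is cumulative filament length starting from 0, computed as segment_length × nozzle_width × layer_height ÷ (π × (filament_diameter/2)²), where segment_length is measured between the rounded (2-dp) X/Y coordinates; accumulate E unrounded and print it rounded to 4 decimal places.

G0 X-5.50 Y0.00 Z7.28
G1 X-3.89 Y-3.89 E0.1960
G1 X0.00 Y-5.50 E0.3921
G1 X3.89 Y-3.89 E0.5881
G1 X5.50 Y0.00 E0.7841
G1 X3.89 Y3.89 E0.9802
G1 X0.00 Y5.50 E1.1762
G1 X-3.89 Y3.89 E1.3723
G1 X-5.50 Y0.00 E1.5683

At z = 7.28 mm: the cylinder: section is a regular 8-gon, circumradius r=5.5; the cube at (1, 10) does not reach this height (z outside [7.5, 29]); Combining (union): only the r=5.5 cylinder is present, so the union is just that shape — 1 connected region. The outline is a single polygon with 8 vertices. Extrusion per mm of travel: 0.4 × 0.28 / (π × 0.875²) = 0.046564. Accumulating E over each segment gives final E = 1.5683.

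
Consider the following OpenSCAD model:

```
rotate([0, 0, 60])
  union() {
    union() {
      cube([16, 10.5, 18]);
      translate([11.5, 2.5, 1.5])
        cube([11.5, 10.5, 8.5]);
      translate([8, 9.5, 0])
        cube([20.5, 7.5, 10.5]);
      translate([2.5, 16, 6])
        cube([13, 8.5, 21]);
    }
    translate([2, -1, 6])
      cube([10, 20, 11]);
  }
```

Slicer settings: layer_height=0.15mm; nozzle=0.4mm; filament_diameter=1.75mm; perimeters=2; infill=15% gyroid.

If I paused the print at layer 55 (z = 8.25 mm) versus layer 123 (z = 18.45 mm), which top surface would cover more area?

Layer 55 (z = 8.25): the cube is present — its section is the full 16×10.5 rectangle (area 168.00 mm²); the cube at (11.5, 2.5) is present — its section is the full 11.5×10.5 rectangle (area 120.75 mm²); the cube at (8, 9.5) is present — its section is the full 20.5×7.5 rectangle (area 153.75 mm²); the 13×8.5 cube at (2.5, 16) contributes its full rectangle (area 110.50 mm²); Merging all regions: the regions partially overlap — summed areas 553.00 mm² minus the doubly-counted overlap 87.25 mm² gives 465.75 mm² — area = 465.75 mm²; the cube at (2, -1) is present — its section is the full 10×20 rectangle (area 200.00 mm²); Taking the union: the regions partially overlap — summed areas 665.75 mm² minus the doubly-counted overlap 155.50 mm² gives 510.25 mm² — area = 510.25 mm²; (rotated 60° about Z; rotation is an isometry so areas/perimeters/island counts are preserved). So its area = 510.25 mm². Layer 123 (z = 18.45): the cube is not intersected at this z (z outside [0, 18]); the cube at (11.5, 2.5) is absent (z outside [1.5, 10]); the cube at (8, 9.5) does not reach this height (z outside [0, 10.5]); the cube at (2.5, 16) is present — its section is the full 13×8.5 rectangle (area 110.50 mm²); Merging all regions: only the 13×8.5 cube at (2.5, 16) is present, so the union is just that shape — area = 110.50 mm²; the cube at (2, -1) is not intersected at this z (z outside [6, 17]); Combining (union): only the result so far is present, so the union is just that shape — area = 110.50 mm²; (whole slice rotated 60° about Z — lengths, areas and connectivity unchanged). So its area = 110.50 mm². Layer 55 is larger (510.25 vs 110.50 mm²).

layer 55 (z = 8.25 mm)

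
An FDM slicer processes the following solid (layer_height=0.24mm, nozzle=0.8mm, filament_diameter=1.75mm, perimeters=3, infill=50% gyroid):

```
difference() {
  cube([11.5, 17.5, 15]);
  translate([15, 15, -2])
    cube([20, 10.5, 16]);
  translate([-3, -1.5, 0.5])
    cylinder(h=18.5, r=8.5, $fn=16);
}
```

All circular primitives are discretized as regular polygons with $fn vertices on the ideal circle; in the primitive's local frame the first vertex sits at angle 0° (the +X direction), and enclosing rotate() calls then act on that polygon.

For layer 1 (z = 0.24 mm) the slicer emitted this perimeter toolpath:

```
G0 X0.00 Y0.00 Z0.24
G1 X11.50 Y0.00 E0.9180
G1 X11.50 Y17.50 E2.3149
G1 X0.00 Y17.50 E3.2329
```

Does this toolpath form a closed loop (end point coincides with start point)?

Start point (G0): (0.00, 0.00). End point (last G1): the path does not return to the start — open.

no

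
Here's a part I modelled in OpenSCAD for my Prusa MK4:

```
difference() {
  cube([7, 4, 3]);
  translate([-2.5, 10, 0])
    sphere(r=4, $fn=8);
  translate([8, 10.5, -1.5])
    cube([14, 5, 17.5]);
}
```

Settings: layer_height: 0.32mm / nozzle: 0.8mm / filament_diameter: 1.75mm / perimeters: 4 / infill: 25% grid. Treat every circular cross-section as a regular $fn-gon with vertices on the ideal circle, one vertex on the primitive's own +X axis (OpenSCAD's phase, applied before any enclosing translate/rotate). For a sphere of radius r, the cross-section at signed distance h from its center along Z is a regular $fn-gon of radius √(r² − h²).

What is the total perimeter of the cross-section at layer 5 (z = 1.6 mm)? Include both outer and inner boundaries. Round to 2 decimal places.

At z = 1.6 mm: the cube is present — its section is the full 7×4 rectangle (perimeter 22.00 mm); the sphere at (-2.5, 10): section is a regular 8-gon, circumradius = √(r²−h²) = √(4²−1.6²) = 3.666 (perimeter = 2·8·3.666·sin(180°/8) = 22.45 mm); the cube at (8, 10.5) is present — its section is the full 14×5 rectangle (perimeter 38.00 mm); After the difference (first − rest): starting from the 7×4 cube, the r=4 sphere at (-2.5, 10) misses the remaining region (no effect); the 14×5 cube at (8, 10.5) misses the remaining region (no effect) — boundary = 22.00 mm. Overall, the cross-section is a single solid region. Total boundary length (outer) = 22.00 mm.

22.00 mm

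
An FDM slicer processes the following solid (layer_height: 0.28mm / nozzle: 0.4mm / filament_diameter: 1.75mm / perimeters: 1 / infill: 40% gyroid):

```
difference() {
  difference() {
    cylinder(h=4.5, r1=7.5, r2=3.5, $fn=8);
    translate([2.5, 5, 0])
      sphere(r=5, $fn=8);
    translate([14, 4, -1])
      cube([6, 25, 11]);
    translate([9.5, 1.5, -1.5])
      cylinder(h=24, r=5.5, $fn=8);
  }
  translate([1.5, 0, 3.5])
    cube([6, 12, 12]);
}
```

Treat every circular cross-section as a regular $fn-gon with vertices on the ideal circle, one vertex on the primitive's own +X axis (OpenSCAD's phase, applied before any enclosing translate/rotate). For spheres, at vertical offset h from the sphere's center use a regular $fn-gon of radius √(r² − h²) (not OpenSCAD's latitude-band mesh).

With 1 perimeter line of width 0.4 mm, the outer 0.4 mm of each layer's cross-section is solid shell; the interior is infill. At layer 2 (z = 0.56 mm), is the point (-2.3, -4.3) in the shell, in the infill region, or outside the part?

At z = 0.56 mm: the cone: at t=0.124 of its height the radius interpolates to r₁+(r₂−r₁)t = 7.002, giving a regular 8-gon of that circumradius; the r=5 sphere at (2.5, 5) slices to a regular 8-gon of circumradius 4.969 (√(r²−h²) with h=0.56 from center); the 6×25 cube at (14, 4) contributes its full rectangle; the cylinder at (9.5, 1.5): section is a regular 8-gon, circumradius r=5.5; After the difference (first − rest): starting from the cone, the r=5 sphere at (2.5, 5) partially overlaps it — only the 39.30 mm² overlap (of its 69.82 mm²) is removed, clipping the outline; the 6×25 cube at (14, 4) misses the remaining region (no effect); the r=5.5 cylinder at (9.5, 1.5) partially overlaps it — only the 6.26 mm² overlap (of its 85.56 mm²) is removed, clipping the outline — 1 connected region; the cube at (1.5, 0) is absent (z outside [3.5, 15.5]); Subtracting the remaining from the first: none of the subtracted shapes is present at this height, so the result so far is unchanged — 1 connected region. Overall, the cross-section is a single solid region. The nearest boundary edge runs (-0.00, -7.00)→(-4.95, -4.95); distance from the point to it = 1.62 mm. The point is inside the cross-section and 1.62 mm from the nearest boundary — more than the 0.4 mm shell width (1 × 0.4), so it's in the infill interior.

infill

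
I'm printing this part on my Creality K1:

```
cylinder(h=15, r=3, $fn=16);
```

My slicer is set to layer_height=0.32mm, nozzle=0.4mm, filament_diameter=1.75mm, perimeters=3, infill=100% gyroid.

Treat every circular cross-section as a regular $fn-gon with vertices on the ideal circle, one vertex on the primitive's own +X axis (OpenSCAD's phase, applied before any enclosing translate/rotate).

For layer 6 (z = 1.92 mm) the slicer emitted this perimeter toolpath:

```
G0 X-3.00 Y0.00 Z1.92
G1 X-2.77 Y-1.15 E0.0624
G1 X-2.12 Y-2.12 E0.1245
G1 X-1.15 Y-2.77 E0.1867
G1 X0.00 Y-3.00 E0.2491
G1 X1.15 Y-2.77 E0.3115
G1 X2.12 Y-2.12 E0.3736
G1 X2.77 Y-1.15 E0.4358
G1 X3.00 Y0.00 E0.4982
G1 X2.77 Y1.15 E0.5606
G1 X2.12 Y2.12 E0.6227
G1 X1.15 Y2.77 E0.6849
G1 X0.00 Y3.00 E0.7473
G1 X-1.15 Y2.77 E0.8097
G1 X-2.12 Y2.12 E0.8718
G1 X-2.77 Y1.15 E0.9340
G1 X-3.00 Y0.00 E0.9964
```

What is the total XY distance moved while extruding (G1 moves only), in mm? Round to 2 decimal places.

Sum the Euclidean lengths of each G1 segment: total = 18.72 mm.

18.72 mm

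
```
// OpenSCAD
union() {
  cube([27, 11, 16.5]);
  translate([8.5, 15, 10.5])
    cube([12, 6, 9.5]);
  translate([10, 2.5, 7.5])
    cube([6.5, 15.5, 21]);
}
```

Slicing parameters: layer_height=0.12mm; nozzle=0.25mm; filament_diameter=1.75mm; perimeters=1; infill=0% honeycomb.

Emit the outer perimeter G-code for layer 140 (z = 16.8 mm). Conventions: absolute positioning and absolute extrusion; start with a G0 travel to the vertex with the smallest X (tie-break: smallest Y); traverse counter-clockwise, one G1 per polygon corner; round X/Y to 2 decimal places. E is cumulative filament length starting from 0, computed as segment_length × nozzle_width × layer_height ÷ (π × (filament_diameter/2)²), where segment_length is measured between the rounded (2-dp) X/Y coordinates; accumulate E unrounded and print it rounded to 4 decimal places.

G0 X8.50 Y15.00 Z16.80
G1 X10.00 Y15.00 E0.0187
G1 X10.00 Y2.50 E0.1746
G1 X16.50 Y2.50 E0.2557
G1 X16.50 Y15.00 E0.4116
G1 X20.50 Y15.00 E0.4615
G1 X20.50 Y21.00 E0.5363
G1 X8.50 Y21.00 E0.6860
G1 X8.50 Y15.00 E0.7608

At z = 16.8 mm: the cube is absent (z outside [0, 16.5]); the cube at (8.5, 15) (footprint 12×6) is included at this height; the cube at (10, 2.5) (footprint 6.5×15.5) is included at this height; Combining (union): the regions partially overlap (shared area 19.50 mm²), so overlapping operands fuse into one piece — 1 connected region. The outline is a single polygon with 8 vertices. Extrusion per mm of travel: 0.25 × 0.12 / (π × 0.875²) = 0.012473. Accumulating E over each segment gives final E = 0.7608.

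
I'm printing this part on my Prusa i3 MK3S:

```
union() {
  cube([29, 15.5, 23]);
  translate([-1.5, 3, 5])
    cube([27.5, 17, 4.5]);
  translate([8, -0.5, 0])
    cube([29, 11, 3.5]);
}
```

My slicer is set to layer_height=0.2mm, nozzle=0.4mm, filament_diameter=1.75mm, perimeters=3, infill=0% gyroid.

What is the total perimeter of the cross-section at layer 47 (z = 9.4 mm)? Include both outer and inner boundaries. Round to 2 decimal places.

101.00 mm

At z = 9.4 mm: the cube (footprint 29×15.5) is included at this height (perimeter 89.00 mm); the cube at (-1.5, 3) is present — its section is the full 27.5×17 rectangle (perimeter 89.00 mm); the cube at (8, -0.5) does not reach this height (z outside [0, 3.5]); Merging all regions: the regions partially overlap (shared area 325.00 mm²), so the edge portions inside another operand are dropped and the merged outline is re-measured after clipping — boundary = 101.00 mm. Overall, the cross-section is a single solid region. Total boundary length (outer) = 101.00 mm.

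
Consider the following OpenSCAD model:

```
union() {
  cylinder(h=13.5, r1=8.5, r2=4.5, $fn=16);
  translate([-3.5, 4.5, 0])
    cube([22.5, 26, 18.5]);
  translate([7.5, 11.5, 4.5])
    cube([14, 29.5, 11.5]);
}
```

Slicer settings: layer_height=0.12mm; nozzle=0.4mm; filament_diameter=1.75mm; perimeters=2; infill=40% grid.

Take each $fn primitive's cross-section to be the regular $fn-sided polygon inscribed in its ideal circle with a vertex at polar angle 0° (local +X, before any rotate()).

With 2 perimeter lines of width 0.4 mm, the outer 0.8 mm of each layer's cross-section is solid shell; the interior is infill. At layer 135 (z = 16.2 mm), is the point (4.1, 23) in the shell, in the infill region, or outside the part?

At z = 16.2 mm: the cone is not intersected at this z (z outside [0, 13.5]); the 22.5×26 cube at (-3.5, 4.5) contributes its full rectangle; the cube at (7.5, 11.5) is not intersected at this z (z outside [4.5, 16]); Merging all regions: only the 22.5×26 cube at (-3.5, 4.5) is present, so the union is just that shape — 1 connected region. Overall, the cross-section is a single solid region. The nearest boundary edge runs (19.00, 30.50)→(-3.50, 30.50); distance from the point to it = 7.50 mm. The point is inside the cross-section and 7.50 mm from the nearest boundary — more than the 0.8 mm shell width (2 × 0.4), so it's in the infill interior.

infill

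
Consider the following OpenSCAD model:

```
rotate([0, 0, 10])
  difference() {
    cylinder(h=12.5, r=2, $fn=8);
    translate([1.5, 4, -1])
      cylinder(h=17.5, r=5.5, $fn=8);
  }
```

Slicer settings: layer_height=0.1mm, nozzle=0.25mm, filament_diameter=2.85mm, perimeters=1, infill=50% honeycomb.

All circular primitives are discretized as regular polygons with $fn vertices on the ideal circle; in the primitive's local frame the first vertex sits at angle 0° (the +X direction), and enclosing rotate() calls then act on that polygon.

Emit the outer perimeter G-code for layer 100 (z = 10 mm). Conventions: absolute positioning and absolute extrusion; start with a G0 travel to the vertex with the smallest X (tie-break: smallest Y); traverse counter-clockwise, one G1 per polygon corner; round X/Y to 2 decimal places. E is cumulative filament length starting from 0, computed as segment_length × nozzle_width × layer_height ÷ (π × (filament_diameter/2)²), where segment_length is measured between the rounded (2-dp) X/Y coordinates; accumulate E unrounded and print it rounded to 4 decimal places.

G0 X-1.93 Y-0.40 Z10.00
G1 X-1.15 Y-1.64 E0.0057
G1 X0.35 Y-1.97 E0.0118
G1 X1.58 Y-1.18 E0.0175
G1 X-1.93 Y-0.40 E0.0316

At z = 10 mm: the r=2 cylinder gives a regular 8-gon of circumradius 2 (constant along its height); the r=5.5 cylinder at (1.5, 4) gives a regular 8-gon of circumradius 5.5 (constant along its height); Taking the first minus the rest: starting from the r=2 cylinder, the r=5.5 cylinder at (1.5, 4) partially overlaps it — only the 8.65 mm² overlap (of its 85.56 mm²) is removed, clipping the outline — 1 connected region; (whole slice rotated 10° about Z — lengths, areas and connectivity unchanged). The outline is a single polygon with 4 vertices. Extrusion per mm of travel: 0.25 × 0.1 / (π × 1.425²) = 0.003919. Accumulating E over each segment gives final E = 0.0316.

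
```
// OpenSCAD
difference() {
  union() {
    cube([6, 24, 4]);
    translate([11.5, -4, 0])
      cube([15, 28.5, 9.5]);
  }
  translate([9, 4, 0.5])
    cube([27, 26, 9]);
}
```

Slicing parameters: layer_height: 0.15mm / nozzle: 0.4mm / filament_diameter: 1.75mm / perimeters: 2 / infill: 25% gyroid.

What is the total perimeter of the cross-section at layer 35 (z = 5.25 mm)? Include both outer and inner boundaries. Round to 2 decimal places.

At z = 5.25 mm: the cube does not reach this height (z outside [0, 4]); the 15×28.5 cube at (11.5, -4) contributes its full rectangle (perimeter 87.00 mm); Combining (union): only the 15×28.5 cube at (11.5, -4) is present, so the union is just that shape — boundary = 87.00 mm; the 27×26 cube at (9, 4) contributes its full rectangle (perimeter 106.00 mm); Taking the first minus the rest: starting from that combined region, the 27×26 cube at (9, 4) partially overlaps it — only the 307.50 mm² overlap (of its 702.00 mm²) is removed, clipping the outline — boundary = 46.00 mm. Overall, the cross-section is a single solid region. Total boundary length (outer) = 46.00 mm.

46.00 mm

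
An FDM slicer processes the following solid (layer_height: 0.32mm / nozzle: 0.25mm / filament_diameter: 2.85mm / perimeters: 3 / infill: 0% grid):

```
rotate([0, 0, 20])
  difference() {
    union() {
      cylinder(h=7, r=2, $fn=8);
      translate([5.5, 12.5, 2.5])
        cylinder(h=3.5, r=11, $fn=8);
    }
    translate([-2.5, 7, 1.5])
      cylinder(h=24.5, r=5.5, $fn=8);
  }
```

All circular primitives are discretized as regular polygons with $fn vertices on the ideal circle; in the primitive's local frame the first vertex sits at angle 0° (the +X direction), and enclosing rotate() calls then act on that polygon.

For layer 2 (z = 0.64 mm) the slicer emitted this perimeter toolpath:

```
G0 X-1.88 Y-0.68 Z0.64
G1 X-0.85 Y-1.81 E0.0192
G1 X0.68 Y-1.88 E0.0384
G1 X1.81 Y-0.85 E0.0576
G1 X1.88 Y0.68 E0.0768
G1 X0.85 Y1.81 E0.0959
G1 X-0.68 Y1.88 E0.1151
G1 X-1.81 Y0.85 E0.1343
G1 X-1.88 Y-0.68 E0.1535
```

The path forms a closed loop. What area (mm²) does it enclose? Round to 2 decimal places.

Apply the shoelace formula to the sequence of (X, Y) vertices; enclosed area = 11.31 mm².

11.31 mm²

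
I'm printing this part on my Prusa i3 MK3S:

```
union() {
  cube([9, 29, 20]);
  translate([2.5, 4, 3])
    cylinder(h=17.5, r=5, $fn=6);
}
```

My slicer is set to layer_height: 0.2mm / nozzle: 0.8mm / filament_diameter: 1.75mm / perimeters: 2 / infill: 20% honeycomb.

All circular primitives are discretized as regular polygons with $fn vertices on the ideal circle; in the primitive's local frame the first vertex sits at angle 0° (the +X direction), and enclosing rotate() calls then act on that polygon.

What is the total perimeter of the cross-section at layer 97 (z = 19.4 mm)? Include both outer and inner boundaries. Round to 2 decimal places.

At z = 19.4 mm: the cube (footprint 9×29) is included at this height (perimeter 76.00 mm); the cylinder at (2.5, 4): section is a regular 6-gon, circumradius r=5 (perimeter = 2·6·5.000·sin(180°/6) = 30.00 mm); Merging all regions: the regions partially overlap (shared area 52.44 mm²), so the edge portions inside another operand are dropped and the merged outline is re-measured after clipping — boundary = 77.86 mm. Overall, the cross-section is a single solid region. Total boundary length (outer) = 77.86 mm.

77.86 mm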